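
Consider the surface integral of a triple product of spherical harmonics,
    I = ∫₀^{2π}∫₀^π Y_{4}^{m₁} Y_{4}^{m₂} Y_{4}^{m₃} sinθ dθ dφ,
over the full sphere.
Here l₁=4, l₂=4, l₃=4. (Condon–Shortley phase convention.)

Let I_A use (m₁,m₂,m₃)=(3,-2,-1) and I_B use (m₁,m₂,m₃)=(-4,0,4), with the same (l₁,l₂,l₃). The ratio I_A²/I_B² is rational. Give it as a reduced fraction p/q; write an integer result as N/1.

Same 4,4,4: normalisation and zero-m 3j drop out of the ratio.
A: Δ: 4! 4! 4! / 13! → 1/450450; sum: t=0:+1/576 t=1:−1/864 = 1/1728; 3j²(4 4 4; 3 -2 -1) = Δ·Π!·Σ² = 5/1287  (sign -1)
B: Δ: 4! 4! 4! / 13! → 1/450450; sum: t=4:+1/13824 = 1/13824; 3j²(4 4 4; -4 0 4) = Δ·Π!·Σ² = 14/1287  (sign +1)
I_A²/I_B² = (5/1287)/(14/1287) = 5/14

5/14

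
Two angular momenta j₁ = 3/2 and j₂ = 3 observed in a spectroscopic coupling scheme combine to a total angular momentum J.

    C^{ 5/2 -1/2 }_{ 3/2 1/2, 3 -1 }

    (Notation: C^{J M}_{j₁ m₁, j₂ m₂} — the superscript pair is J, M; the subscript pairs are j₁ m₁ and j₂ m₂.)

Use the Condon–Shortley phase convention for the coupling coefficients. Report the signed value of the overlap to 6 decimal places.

j₁+j₂−J=2  J+j₁−j₂=1  J−j₁+j₂=4  j₁+j₂+J+1=8
(j₁±m₁, j₂±m₂, J±M) = (2,1,2,4,2,3)
P² = 288/35
sum k=0..1:
  [0] +1/8 = 1/8
  [1] −1/6 = -1/6
S = -1/24
C² = P²·S² = 1/70 ; C = -0.119523

-0.119523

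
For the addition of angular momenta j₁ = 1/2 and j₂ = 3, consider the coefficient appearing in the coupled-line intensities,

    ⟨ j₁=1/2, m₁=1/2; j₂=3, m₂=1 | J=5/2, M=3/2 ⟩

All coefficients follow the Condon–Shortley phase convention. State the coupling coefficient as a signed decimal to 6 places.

j₁+j₂−J=1  J+j₁−j₂=0  J−j₁+j₂=5  j₁+j₂+J+1=7
(j₁±m₁, j₂±m₂, J±M) = (1,0,4,2,4,1)
P² = 1152/7
sum k=0..0:
  [0] +1/24 = 1/24
S = 1/24
C² = P²·S² = 2/7 ; C = +0.534522

+0.534522  (= +√(2/7))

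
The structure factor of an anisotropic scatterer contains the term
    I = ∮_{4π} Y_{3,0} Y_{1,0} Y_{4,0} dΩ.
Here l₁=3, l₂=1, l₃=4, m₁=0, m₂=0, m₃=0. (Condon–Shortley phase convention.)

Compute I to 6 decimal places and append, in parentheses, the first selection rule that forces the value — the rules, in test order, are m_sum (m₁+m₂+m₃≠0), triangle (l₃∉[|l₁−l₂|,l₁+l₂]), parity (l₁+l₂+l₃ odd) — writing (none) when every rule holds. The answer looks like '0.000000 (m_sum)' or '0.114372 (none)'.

0.246233 (none)

Rules hold: Σm=0, L=8 even, 2≤4≤4.
N = 7·3·9 = 189
Δ = 0!·6!·2!/9! = 1/252
Racah Σ t=0..0: t=0:+1/36 = 1/36
⇒ 3j(3 1 4; 0 0 0)² = 4/63, sgn +1
(m-triple is (0,0,0) — same symbol as above.)
4πI² = N·(3j₀)²·(3jₘ)² = 16/21
I = +1·√(0.761905/4π) = 0.24623252
No selection rule forces the value: the integral is nonzero (none).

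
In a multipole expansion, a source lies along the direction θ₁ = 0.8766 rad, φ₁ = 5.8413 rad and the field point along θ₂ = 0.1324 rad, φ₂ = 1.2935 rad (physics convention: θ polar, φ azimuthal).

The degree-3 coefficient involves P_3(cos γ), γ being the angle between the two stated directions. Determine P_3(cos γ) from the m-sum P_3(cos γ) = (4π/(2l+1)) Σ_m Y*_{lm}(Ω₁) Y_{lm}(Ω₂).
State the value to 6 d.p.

Expand P_3 via completeness: Σ_{m} conj(Y_{3,m}) at Ω₁ times Y_{3,m} at Ω₂ —
  m=-3: (0.04597 - 0.18375j) × (-0.00071 + 0.00065j) = 0.00009 + 0.00016j  (running Σ = 0.00009 + 0.00016j)
  m=-2: (0.24495 - 0.29860j) × (-0.01501 - 0.00930j) = -0.00645 + 0.00220j  (running Σ = -0.00637 + 0.00236j)
  m=-1: (0.23497 - 0.11116j) × (0.04570 - 0.16056j) = -0.00711 - 0.04281j  (running Σ = -0.01348 - 0.04044j)
  m=0: (-0.22764 + 0.00000j) × (0.70759 + 0.00000j) = -0.16108 + 0.00000j  (running Σ = -0.17455 - 0.04044j)
  m=1: (-0.23497 - 0.11116j) × (-0.04570 - 0.16056j) = -0.00711 + 0.04281j  (running Σ = -0.18166 + 0.00236j)
  m=2: (0.24495 + 0.29860j) × (-0.01501 + 0.00930j) = -0.00645 - 0.00220j  (running Σ = -0.18811 + 0.00016j)
  m=3: (-0.04597 - 0.18375j) × (0.00071 + 0.00065j) = 0.00009 - 0.00016j  (running Σ = -0.18803 - 0.00000j)
Accumulated sum -0.18803 - 0.00000j; after 4π/(2l+1) scaling, -0.33755 - 0.00000j ⇒ P_3 = -0.337548

-0.337548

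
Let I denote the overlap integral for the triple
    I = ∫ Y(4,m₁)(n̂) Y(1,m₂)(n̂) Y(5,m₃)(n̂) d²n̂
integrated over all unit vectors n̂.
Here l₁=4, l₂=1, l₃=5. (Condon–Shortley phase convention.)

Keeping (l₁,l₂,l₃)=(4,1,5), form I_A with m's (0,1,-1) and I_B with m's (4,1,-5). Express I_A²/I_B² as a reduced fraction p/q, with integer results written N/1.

1/3

l's match ⇒ only the (l;m) 3-j factors differ between A and B.
A: triangle coeff Δ(4,1,5) = 1/495; Σ_t [0,0]: t=0:+1/1152 = 1/1152; (3j)²=1/33 [(4 1 5; 0 1 -1)], sign=+1
B: triangle coeff Δ(4,1,5) = 1/495; Σ_t [0,0]: t=0:+1/80640 = 1/80640; (3j)²=1/11 [(4 1 5; 4 1 -5)], sign=+1
I_A²/I_B² = (1/33)/(1/11) = 1/3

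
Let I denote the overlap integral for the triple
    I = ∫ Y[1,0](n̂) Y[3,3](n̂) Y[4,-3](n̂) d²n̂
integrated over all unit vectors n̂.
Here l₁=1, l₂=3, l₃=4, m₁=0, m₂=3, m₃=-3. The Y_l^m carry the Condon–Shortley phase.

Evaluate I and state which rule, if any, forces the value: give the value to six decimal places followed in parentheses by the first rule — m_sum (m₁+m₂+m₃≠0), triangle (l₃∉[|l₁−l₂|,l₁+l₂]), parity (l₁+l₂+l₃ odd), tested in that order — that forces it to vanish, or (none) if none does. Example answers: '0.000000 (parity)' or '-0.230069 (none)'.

-0.162868 (none)

Checks pass: Σm=0; 8 even; l₃=4∈[2,4].
(2·1+1)(2·3+1)(2·4+1) = 189
Δ: 0! 2! 6! / 9! → 1/252
sum: t=0:+1/36 = 1/36
3j²(1 3 4; 0 0 0) = Δ·Π!·Σ² = 4/63  (sign +1)
sum: t=0:+1/720 = 1/720
3j²(1 3 4; 0 3 -3) = Δ·Π!·Σ² = 1/36  (sign -1)
combine: 4πI² = 189·4/63·1/36 = 1/3
take √, sign -1: I = -0.16286750
No selection rule forces the value: the integral is nonzero (none).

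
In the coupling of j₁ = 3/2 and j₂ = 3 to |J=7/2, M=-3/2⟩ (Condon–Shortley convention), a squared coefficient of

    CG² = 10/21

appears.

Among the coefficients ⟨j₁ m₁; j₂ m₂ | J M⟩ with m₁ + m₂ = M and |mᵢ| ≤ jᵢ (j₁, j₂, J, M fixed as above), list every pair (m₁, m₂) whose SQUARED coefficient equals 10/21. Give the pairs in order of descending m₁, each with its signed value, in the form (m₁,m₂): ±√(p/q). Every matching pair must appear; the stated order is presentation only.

(-3/2,0): −√(10/21)

Admissible pairs with m₁+m₂ = M = -3/2: (-3/2,0), (-1/2,-1), (1/2,-2), (3/2,-3)
  (m₁,m₂)=(3/2,-3): CG² = 2/21, CG = +√(2/21)
  (m₁,m₂)=(1/2,-2): CG² = 3/7, CG = +√(3/7)
  (m₁,m₂)=(-1/2,-1): CG² = 0/1, CG = 0
  (m₁,m₂)=(-3/2,0): CG² = 10/21, CG = −√(10/21)   ← matches the target
Pairs with CG² = 10/21: (-3/2,0): −√(10/21)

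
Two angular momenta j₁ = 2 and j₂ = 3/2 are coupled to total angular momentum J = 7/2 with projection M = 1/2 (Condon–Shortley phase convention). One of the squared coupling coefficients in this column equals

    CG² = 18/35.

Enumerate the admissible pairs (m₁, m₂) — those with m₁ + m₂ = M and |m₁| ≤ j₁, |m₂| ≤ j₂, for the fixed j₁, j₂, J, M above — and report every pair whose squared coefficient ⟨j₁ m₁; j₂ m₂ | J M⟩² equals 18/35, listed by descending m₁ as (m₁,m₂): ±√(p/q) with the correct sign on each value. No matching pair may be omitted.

Admissible pairs with m₁+m₂ = M = 1/2: (-1,3/2), (0,1/2), (1,-1/2), (2,-3/2)
  (m₁,m₂)=(2,-3/2): CG² = 1/35, CG = +√(1/35)
  (m₁,m₂)=(1,-1/2): CG² = 12/35, CG = +√(12/35)
  (m₁,m₂)=(0,1/2): CG² = 18/35, CG = +√(18/35)   ← matches the target
  (m₁,m₂)=(-1,3/2): CG² = 4/35, CG = +√(4/35)
Pairs with CG² = 18/35: (0,1/2): +√(18/35)

(0,1/2): +√(18/35)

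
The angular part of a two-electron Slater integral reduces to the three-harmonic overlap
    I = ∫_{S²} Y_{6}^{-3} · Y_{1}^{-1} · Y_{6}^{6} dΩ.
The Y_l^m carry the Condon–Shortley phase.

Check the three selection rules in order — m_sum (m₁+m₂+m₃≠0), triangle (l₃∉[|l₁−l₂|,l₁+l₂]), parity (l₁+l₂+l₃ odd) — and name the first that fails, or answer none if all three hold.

m₁+m₂+m₃ = -3 − 1 + 6 = 2  ✗
triangle: |6−1|=5 ≤ l₃=6 ≤ 6+1=7
parity: l₁+l₂+l₃ = 13 is odd

m_sum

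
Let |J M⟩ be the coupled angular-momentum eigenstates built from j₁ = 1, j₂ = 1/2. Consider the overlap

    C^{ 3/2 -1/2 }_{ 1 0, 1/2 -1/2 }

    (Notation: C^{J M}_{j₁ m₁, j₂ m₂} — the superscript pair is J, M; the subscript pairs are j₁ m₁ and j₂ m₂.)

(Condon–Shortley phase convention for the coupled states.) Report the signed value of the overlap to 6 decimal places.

triangle: 0!*2!*1!/4! = 2/24
(j±m)!: 1!*1!*0!*1!*1!*2! = 2
prefactor² = (2J+1)*Δ*N² = 2/3
  k=0: +1/(0!*0!*1!*0!*1!*1!) = 1
Σ = 1  ⇒  CG² = 2/3*1² = 2/3
CG = +√(2/3) = +0.816497

+√(2/3) ≈ +0.816497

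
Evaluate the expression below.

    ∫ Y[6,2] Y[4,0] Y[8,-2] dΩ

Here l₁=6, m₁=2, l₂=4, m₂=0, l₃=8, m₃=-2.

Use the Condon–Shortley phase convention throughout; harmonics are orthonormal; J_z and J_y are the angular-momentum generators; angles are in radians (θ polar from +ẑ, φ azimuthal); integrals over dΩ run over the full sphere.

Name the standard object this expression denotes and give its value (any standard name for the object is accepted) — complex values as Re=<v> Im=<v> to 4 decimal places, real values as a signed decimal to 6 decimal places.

Gaunt coefficient, +0.061331

This is a Gaunt coefficient — the integral of a triple product of spherical harmonics over the sphere.
m-sum 0 ✓  L=18 even ✓  2≤8≤10 ✓
Π(2lᵢ+1) = 13×9×17 = 1989
triangle coeff Δ(6,4,8) = 1/23279256
Σ_t [0,2]: t=0:+1/1658880 t=1:−1/518400 t=2:+1/1658880 = -1/1382400
(3j)²=504/46189 [(6 4 8; 0 0 0)], sign=-1
Σ_t [0,2]: t=0:+1/1658880 t=1:−1/1088640 t=2:+1/7741440 = -13/69672960
(3j)²=325/149226 [(6 4 8; 2 0 -2)], sign=-1
⇒ 4πI² = 35100/742577
I = (+1)√(35100/742577/(4π)) = 0.06133069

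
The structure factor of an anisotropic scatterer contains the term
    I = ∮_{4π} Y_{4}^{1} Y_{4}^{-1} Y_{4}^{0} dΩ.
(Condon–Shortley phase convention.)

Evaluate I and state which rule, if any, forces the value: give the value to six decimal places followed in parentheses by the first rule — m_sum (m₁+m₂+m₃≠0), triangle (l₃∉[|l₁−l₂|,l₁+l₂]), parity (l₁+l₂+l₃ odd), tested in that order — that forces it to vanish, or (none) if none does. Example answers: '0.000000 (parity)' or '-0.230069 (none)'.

-0.068481 (none)

m-sum 0 ✓  L=12 even ✓  0≤4≤8 ✓
Π(2lᵢ+1) = 9×9×9 = 729
triangle coeff Δ(4,4,4) = 1/450450
Σ_t [0,4]: t=0:+1/13824 t=1:−1/216 t=2:+1/64 t=3:−1/216 t=4:+1/13824 = 5/768
(3j)²=18/1001 [(4 4 4; 0 0 0)], sign=+1
Σ_t [0,3]: t=0:+1/864 t=1:−1/96 t=2:+1/144 t=3:−1/3456 = -1/384
(3j)²=9/2002 [(4 4 4; 1 -1 0)], sign=-1
⇒ 4πI² = 59049/1002001
I = (-1)√(59049/1002001/(4π)) = -0.06848055
No selection rule forces the value: the integral is nonzero (none).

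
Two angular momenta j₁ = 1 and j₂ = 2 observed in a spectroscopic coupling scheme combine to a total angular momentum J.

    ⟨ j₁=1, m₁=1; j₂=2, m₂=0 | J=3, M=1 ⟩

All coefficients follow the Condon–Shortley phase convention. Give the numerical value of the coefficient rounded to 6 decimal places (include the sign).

+√(2/5) = +0.632456

√[7·0!2!4!/7! · 2!0!2!2!4!2!] = √(128/5)
  +(−1)^0/∏(0,0,0,2,2,2)! = 1/8  (running 1/8)
⟨..|..⟩ = √(128/5)·(1/8) = +0.632456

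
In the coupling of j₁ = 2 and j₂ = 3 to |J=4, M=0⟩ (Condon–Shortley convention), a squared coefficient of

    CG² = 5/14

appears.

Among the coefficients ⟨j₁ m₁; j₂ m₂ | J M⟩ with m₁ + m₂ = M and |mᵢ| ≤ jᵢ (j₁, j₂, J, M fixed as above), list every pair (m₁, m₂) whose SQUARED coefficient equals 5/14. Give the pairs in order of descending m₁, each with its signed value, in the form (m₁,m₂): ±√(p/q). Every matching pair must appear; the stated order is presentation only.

Admissible pairs with m₁+m₂ = M = 0: (-2,2), (-1,1), (0,0), (1,-1), (2,-2)
  (m₁,m₂)=(2,-2): CG² = 1/7, CG = +√(1/7)
  (m₁,m₂)=(1,-1): CG² = 5/14, CG = +√(5/14)   ← matches the target
  (m₁,m₂)=(0,0): CG² = 0/1, CG = 0
  (m₁,m₂)=(-1,1): CG² = 5/14, CG = −√(5/14)   ← matches the target
  (m₁,m₂)=(-2,2): CG² = 1/7, CG = −√(1/7)
Pairs with CG² = 5/14: (1,-1): +√(5/14); (-1,1): −√(5/14)

(1,-1): +√(5/14); (-1,1): −√(5/14)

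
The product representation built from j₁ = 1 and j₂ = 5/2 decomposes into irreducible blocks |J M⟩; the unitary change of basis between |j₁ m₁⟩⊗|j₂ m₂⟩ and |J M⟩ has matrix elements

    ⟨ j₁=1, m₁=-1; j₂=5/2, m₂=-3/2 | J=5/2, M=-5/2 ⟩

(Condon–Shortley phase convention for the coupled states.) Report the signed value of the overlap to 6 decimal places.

−√(2/7) ≈ -0.534522

j₁+j₂−J=1  J+j₁−j₂=1  J−j₁+j₂=4  j₁+j₂+J+1=7
(j₁±m₁, j₂±m₂, J±M) = (0,2,1,4,0,5)
P² = 1152/7
sum k=1..1:
  [1] −1/24 = -1/24
S = -1/24
C² = P²·S² = 2/7 ; C = -0.534522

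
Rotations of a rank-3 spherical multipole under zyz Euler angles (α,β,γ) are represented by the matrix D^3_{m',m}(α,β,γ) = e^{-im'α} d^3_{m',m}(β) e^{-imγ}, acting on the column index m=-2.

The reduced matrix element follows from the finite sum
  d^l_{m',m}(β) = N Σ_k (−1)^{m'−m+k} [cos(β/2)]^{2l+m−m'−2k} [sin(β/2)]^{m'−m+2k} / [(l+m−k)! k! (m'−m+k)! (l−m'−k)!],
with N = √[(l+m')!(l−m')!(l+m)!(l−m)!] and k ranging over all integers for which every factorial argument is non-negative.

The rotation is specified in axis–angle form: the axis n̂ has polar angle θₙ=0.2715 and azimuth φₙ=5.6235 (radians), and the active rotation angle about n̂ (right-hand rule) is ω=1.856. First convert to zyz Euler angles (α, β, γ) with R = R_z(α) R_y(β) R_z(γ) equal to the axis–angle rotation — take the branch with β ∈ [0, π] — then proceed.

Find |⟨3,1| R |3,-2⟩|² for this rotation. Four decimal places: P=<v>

Axis–angle → zyz. n̂ = (sinθₙcosφₙ, sinθₙsinφₙ, cosθₙ) = (+0.211909, -0.164357, +0.963370), ω = 1.8560.
R = I cosω + sinω [n̂]ₓ + (1−cosω) n̂n̂ᵀ gives
  R = [-0.223813, -0.969082, +0.103867; +0.879826, -0.246739, -0.406234; +0.419302, +0.000464, +0.907847]
β = atan2(√(R₁₃²+R₂₃²), R₃₃) = 0.432677; α = atan2(R₂₃, R₁₃) mod 2π = 4.962708; γ = atan2(R₃₂, −R₃₁) mod 2π = 3.140486
First d^3_{1,-2}(β=0.4327), then the phase factors e^{-i(1)α} and e^{-i(-2)γ}:
c=cos(0.432677/2)=0.976690, s=sin(0.432677/2)=0.214655; N=√[24·2·1·120]=75.894664
k∈{0,1} keeps every argument non-negative
  k=0: (−1)^3·75.8947/(12)·0.9767^3·0.2147^3 = -0.058280
  k=1: (−1)^4·75.8947/(24)·0.9767^1·0.2147^5 = +0.001408
d^3_{1,-2}(0.4327) = -0.058280 +0.001408 = -0.056873
|D^3_{1,-2}|² = |d^3_{1,-2}(β)|² = (-0.056873)² = 0.003235 (the z-rotation phases have unit modulus)

P=0.0032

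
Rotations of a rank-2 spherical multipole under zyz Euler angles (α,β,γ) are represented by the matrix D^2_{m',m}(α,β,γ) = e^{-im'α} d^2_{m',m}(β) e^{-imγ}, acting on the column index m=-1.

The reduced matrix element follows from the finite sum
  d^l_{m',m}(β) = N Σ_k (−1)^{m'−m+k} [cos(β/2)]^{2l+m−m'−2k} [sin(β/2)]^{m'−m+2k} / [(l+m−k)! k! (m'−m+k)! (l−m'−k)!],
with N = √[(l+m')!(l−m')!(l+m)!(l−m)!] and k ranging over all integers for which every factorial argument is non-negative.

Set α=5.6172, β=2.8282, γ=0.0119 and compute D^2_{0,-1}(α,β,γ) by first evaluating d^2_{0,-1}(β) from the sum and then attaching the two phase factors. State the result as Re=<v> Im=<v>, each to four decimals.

Re=0.3592 Im=0.0043

D^2_{0,-1}(5.6172,2.8282,0.0119) = e^{-i·0·5.6172}·d^2_{0,-1}(2.8282)·e^{-i·-1·0.0119}. Compute d first:
c=cos(2.828200/2)=0.156056, s=sin(2.828200/2)=0.987748; N=√[2·2·1·6]=4.898979
Admissible k: 0..1 (factorial args all ≥0)
  k=0: (−1)^1·4.8990/(2)·0.1561^3·0.9877^1 = -0.009195
  k=1: (−1)^2·4.8990/(2)·0.1561^1·0.9877^3 = +0.368379
d^2_{0,-1}(2.8282) = -0.009195 +0.368379 = +0.359183
D = (+1.000000+0.000000i)·(+0.359183)·(+0.999929+0.011900i) = +0.359158+0.004274i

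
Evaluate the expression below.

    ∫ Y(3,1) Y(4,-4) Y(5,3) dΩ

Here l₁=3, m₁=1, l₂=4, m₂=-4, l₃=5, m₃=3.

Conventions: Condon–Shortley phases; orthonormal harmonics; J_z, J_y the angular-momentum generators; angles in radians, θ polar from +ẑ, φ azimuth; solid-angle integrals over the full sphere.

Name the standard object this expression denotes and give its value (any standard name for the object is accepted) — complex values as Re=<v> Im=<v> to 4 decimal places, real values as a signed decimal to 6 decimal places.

Gaunt coefficient, +0.169606

This is a Gaunt coefficient — the integral of a triple product of spherical harmonics over the sphere.
m-sum 0 ✓  L=12 even ✓  1≤5≤7 ✓
Π(2lᵢ+1) = 7×9×11 = 693
triangle coeff Δ(3,4,5) = 1/180180
Σ_t [0,2]: t=0:+1/576 t=1:−1/144 t=2:+1/576 = -1/288
(3j)²=20/1001 [(3 4 5; 0 0 0)], sign=+1
Σ_t [0,0]: t=0:+1/5760 = 1/5760
(3j)²=56/2145 [(3 4 5; 1 -4 3)], sign=+1
⇒ 4πI² = 672/1859
I = (+1)√(672/1859/(4π)) = 0.16960553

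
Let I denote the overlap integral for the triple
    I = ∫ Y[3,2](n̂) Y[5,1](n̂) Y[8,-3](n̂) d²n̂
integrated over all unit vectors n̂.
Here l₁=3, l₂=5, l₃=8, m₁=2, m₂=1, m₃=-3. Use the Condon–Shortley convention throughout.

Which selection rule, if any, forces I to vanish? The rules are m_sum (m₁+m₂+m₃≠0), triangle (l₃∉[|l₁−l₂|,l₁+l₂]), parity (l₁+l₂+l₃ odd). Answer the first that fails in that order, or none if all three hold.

none

azimuthal sum: 2 + 1 − 3 = 0  ✓
2 ≤ 8 ≤ 8 (triangle on l)  ✓
L = 3 + 5 + 8 = 16 (even)  ✓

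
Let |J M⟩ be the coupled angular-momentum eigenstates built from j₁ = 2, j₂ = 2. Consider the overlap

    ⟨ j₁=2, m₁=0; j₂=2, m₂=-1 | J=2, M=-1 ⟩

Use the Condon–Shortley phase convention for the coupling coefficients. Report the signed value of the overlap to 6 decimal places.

j₁+j₂−J=2  J+j₁−j₂=2  J−j₁+j₂=2  j₁+j₂+J+1=7
(j₁±m₁, j₂±m₂, J±M) = (2,2,1,3,1,3)
P² = 8/7
sum k=0..1:
  [0] +1/4 = 1/4
  [1] −1/2 = -1/2
S = -1/4
C² = P²·S² = 1/14 ; C = -0.267261

-0.267261  (= −√(1/14))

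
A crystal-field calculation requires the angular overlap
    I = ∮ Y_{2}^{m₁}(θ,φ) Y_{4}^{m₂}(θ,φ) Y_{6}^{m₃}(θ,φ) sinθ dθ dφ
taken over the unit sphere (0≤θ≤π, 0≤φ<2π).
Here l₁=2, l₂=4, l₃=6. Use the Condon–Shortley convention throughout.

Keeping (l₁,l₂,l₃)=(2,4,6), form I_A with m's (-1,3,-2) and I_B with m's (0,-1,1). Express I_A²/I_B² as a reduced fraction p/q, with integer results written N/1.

16/105

Shared (l₁,l₂,l₃)=(2,4,6): N and (l;000)² cancel in I_A²/I_B².
A: Δ = 0!·4!·8!/13! = 1/6435; Racah Σ t=0..0: t=0:+1/30240 = 1/30240; ⇒ 3j(2 4 6; -1 3 -2)² = 32/6435, sgn +1
B: Δ = 0!·4!·8!/13! = 1/6435; Racah Σ t=0..0: t=0:+1/2880 = 1/2880; ⇒ 3j(2 4 6; 0 -1 1)² = 14/429, sgn -1
I_A²/I_B² = (32/6435)/(14/429) = 16/105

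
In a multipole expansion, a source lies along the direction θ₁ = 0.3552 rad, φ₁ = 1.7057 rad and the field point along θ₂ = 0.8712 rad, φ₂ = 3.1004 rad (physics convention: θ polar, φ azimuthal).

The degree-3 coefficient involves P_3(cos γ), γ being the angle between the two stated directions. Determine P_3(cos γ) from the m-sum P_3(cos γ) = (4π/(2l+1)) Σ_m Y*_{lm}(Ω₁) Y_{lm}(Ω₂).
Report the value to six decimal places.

Term-by-term m-sum for l=3 (normalisation 4π/7 = 1.795196):
  m=-3: Y*=(0.006910, -0.016132)  Y=(-0.185440, -0.023034)  product (-0.001653, 0.002832)
  m=-2: Y*=(-0.111700, -0.030891)  Y=(0.383913, 0.031701)  product (-0.041904, -0.015400)
  m=-1: Y*=(-0.051324, 0.378142)  Y=(-0.265114, -0.010927)  product (0.017739, -0.099690)
  m=+0: Y*=(0.488173, -0.000000)  Y=(-0.222728, 0.000000)  product (-0.108730, 0.000000)
  m=+1: Y*=(0.051324, 0.378142)  Y=(0.265114, -0.010927)  product (0.017739, 0.099690)
  m=+2: Y*=(-0.111700, 0.030891)  Y=(0.383913, -0.031701)  product (-0.041904, 0.015400)
  m=+3: Y*=(-0.006910, -0.016132)  Y=(0.185440, -0.023034)  product (-0.001653, -0.002832)
Total Σ_m = (-0.160366, 0.000000). Multiply by 1.795196: (-0.287888, 0.000000). P_3(cos γ) = -0.287888

-0.287888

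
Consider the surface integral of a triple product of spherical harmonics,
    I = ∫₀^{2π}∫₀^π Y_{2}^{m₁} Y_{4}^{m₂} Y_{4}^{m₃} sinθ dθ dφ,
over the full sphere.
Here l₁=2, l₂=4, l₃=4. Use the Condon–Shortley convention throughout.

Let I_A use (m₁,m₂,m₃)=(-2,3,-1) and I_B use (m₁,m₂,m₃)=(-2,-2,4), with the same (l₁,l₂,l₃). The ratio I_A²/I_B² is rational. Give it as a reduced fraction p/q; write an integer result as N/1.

Same 2,4,4: normalisation and zero-m 3j drop out of the ratio.
A: Δ: 2! 2! 6! / 11! → 1/13860; sum: t=2:+1/480 = 1/480; 3j²(2 4 4; -2 3 -1) = Δ·Π!·Σ² = 3/110  (sign -1)
B: Δ: 2! 2! 6! / 11! → 1/13860; sum: t=2:+1/2880 = 1/2880; 3j²(2 4 4; -2 -2 4) = Δ·Π!·Σ² = 2/165  (sign +1)
I_A²/I_B² = (3/110)/(2/165) = 9/4

9/4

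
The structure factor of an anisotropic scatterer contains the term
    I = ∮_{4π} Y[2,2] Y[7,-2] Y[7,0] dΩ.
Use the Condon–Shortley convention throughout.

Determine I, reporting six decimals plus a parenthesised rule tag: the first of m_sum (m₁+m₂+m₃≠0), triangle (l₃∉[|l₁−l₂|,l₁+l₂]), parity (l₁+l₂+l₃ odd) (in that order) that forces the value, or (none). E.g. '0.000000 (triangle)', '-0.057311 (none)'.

Rules hold: Σm=0, L=16 even, 5≤7≤9.
N = 5·15·15 = 1125
Δ = 2!·2!·12!/17! = 1/185640
Racah Σ t=0..2: t=0:+1/2419200 t=1:−1/518400 t=2:+1/2419200 = -1/907200
⇒ 3j(2 7 7; 0 0 0)² = 56/3315, sgn +1
Racah Σ t=0..0: t=0:+1/2419200 = 1/2419200
⇒ 3j(2 7 7; 2 -2 0)² = 27/1105, sgn -1
4πI² = N·(3j₀)²·(3jₘ)² = 22680/48841
I = -1·√(0.464364/4π) = -0.19223140
No selection rule forces the value: the integral is nonzero (none).

-0.192231 (none)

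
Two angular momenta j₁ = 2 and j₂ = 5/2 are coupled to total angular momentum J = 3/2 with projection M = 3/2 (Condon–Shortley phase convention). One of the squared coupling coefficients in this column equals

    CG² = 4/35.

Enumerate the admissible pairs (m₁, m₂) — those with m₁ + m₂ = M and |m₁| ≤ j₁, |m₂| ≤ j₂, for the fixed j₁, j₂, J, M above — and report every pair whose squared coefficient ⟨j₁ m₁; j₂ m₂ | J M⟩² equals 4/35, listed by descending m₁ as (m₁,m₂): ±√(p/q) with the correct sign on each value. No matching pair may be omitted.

(2,-1/2): +√(4/35)

Admissible pairs with m₁+m₂ = M = 3/2: (-1,5/2), (0,3/2), (1,1/2), (2,-1/2)
  (m₁,m₂)=(2,-1/2): CG² = 4/35, CG = +√(4/35)   ← matches the target
  (m₁,m₂)=(1,1/2): CG² = 9/35, CG = −√(9/35)
  (m₁,m₂)=(0,3/2): CG² = 12/35, CG = +√(12/35)
  (m₁,m₂)=(-1,5/2): CG² = 2/7, CG = −√(2/7)
Pairs with CG² = 4/35: (2,-1/2): +√(4/35)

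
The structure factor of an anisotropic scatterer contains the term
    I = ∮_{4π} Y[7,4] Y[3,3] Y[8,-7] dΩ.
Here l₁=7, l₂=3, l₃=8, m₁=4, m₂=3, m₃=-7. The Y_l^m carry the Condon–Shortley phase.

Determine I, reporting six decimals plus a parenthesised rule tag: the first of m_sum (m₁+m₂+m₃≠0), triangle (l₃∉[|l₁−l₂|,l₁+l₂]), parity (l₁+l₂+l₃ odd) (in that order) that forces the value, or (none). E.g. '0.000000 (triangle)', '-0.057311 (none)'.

m-sum 0 ✓  L=18 even ✓  4≤8≤10 ✓
Π(2lᵢ+1) = 15×7×17 = 1785
triangle coeff Δ(7,3,8) = 1/5290740
Σ_t [0,2]: t=0:+1/7257600 t=1:−1/2073600 t=2:+1/7257600 = -1/4838400
(3j)²=252/20995 [(7 3 8; 0 0 0)], sign=-1
Σ_t [2,2]: t=2:+1/1916006400 = 1/1916006400
(3j)²=15/1292 [(7 3 8; 4 3 -7)], sign=-1
⇒ 4πI² = 19845/79781
I = (+1)√(19845/79781/(4π)) = 0.14069248
No selection rule forces the value: the integral is nonzero (none).

0.140692 (none)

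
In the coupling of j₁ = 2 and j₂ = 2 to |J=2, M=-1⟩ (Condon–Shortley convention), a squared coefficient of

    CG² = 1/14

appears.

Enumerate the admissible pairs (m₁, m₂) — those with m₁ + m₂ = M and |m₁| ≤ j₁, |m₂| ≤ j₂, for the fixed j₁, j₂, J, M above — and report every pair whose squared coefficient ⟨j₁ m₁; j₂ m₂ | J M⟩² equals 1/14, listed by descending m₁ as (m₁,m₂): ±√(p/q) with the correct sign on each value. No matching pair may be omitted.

Admissible pairs with m₁+m₂ = M = -1: (-2,1), (-1,0), (0,-1), (1,-2)
  (m₁,m₂)=(1,-2): CG² = 3/7, CG = +√(3/7)
  (m₁,m₂)=(0,-1): CG² = 1/14, CG = −√(1/14)   ← matches the target
  (m₁,m₂)=(-1,0): CG² = 1/14, CG = −√(1/14)   ← matches the target
  (m₁,m₂)=(-2,1): CG² = 3/7, CG = +√(3/7)
Pairs with CG² = 1/14: (0,-1): −√(1/14); (-1,0): −√(1/14)

(0,-1): −√(1/14); (-1,0): −√(1/14)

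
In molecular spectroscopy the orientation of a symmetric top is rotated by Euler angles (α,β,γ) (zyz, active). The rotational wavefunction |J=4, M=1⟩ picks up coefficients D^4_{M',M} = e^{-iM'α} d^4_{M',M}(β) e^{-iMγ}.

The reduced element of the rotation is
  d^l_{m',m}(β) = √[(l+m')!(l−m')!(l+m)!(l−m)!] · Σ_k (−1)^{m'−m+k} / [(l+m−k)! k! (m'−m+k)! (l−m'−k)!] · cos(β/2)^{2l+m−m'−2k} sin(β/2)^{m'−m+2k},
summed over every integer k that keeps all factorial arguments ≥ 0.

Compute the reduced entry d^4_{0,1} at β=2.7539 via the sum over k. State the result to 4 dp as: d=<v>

d^4_{0,1}(β=2.7539) via the finite sum:
Half-angle: c=0.192635, s=0.981271. N=√(24·24·120·6)=643.987578
k∈{1,2,3,4} keeps every argument non-negative
  k=1: (−1)^0·643.9876/(144)·0.1926^7·0.9813^1 = +0.000043
  k=2: (−1)^1·643.9876/(24)·0.1926^5·0.9813^3 = -0.006725
  k=3: (−1)^2·643.9876/(24)·0.1926^3·0.9813^5 = +0.174507
  k=4: (−1)^3·643.9876/(144)·0.1926^1·0.9813^7 = -0.754694
d^4_{0,1}(2.7539) = +0.000043 -0.006725 +0.174507 -0.754694 = -0.586869

d=-0.5869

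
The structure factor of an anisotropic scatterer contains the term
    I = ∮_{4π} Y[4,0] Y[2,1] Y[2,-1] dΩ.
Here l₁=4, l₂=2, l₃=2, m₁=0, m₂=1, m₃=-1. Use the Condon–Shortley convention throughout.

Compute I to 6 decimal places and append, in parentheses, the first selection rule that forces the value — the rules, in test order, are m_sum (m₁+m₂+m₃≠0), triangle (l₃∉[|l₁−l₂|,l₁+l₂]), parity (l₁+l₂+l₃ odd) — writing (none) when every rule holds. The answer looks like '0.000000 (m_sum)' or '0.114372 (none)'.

0.161197 (none)

Rules hold: Σm=0, L=8 even, 2≤2≤6.
N = 9·5·5 = 225
Δ = 4!·4!·0!/9! = 1/630
Racah Σ t=2..2: t=2:+1/16 = 1/16
⇒ 3j(4 2 2; 0 0 0)² = 2/35, sgn +1
Racah Σ t=3..3: t=3:−1/36 = -1/36
⇒ 3j(4 2 2; 0 1 -1)² = 8/315, sgn +1
4πI² = N·(3j₀)²·(3jₘ)² = 16/49
I = +1·√(0.326531/4π) = 0.16119702
No selection rule forces the value: the integral is nonzero (none).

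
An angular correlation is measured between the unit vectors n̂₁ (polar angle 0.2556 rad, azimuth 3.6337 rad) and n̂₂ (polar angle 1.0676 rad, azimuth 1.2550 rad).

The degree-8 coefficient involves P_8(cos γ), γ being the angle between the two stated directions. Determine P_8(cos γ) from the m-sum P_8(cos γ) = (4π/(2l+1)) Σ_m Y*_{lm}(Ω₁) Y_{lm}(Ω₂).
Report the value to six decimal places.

Addition theorem: P_8(cos γ) = (4π/17) Σ_m Y*_{lm}(Ω₁) Y_{lm}(Ω₂), m = −8…8:
  term(m=-8) = +0.000002+0.000000i   from Y*(Ω₁)=-0.000006-0.000006i, Y(Ω₂)=-0.146021+0.103196i
  term(m=-7) = -0.000030-0.000042i   from Y*(Ω₁)=+0.000126+0.000039i, Y(Ω₂)=-0.315840-0.235047i
  term(m=-6) = -0.000073+0.000538i   from Y*(Ω₁)=-0.001259+0.000241i, Y(Ω₂)=+0.134773-0.401332i
  term(m=-5) = +0.000693-0.000552i   from Y*(Ω₁)=+0.006971-0.005650i, Y(Ω₂)=+0.098765+0.000808i
  term(m=-4) = +0.014119+0.001274i   from Y*(Ω₁)=-0.017994+0.042842i, Y(Ω₂)=-0.092374-0.290762i
  term(m=-3) = -0.030602-0.035041i   from Y*(Ω₁)=-0.016537-0.174517i, Y(Ω₂)=+0.215470-0.154937i
  term(m=-2) = +0.003715-0.082471i   from Y*(Ω₁)=+0.249712+0.375723i, Y(Ω₂)=-0.147691-0.108044i
  term(m=-1) = -0.144847+0.138470i   from Y*(Ω₁)=-0.577420-0.309554i, Y(Ω₂)=+0.094991-0.290731i
  term(m=+0) = -0.020566+0.000000i   from Y*(Ω₁)=+0.146119-0.000000i, Y(Ω₂)=-0.140750+0.000000i
  term(m=+1) = -0.144847-0.138470i   from Y*(Ω₁)=+0.577420-0.309554i, Y(Ω₂)=-0.094991-0.290731i
  term(m=+2) = +0.003715+0.082471i   from Y*(Ω₁)=+0.249712-0.375723i, Y(Ω₂)=-0.147691+0.108044i
  term(m=+3) = -0.030602+0.035041i   from Y*(Ω₁)=+0.016537-0.174517i, Y(Ω₂)=-0.215470-0.154937i
  term(m=+4) = +0.014119-0.001274i   from Y*(Ω₁)=-0.017994-0.042842i, Y(Ω₂)=-0.092374+0.290762i
  term(m=+5) = +0.000693+0.000552i   from Y*(Ω₁)=-0.006971-0.005650i, Y(Ω₂)=-0.098765+0.000808i
  term(m=+6) = -0.000073-0.000538i   from Y*(Ω₁)=-0.001259-0.000241i, Y(Ω₂)=+0.134773+0.401332i
  term(m=+7) = -0.000030+0.000042i   from Y*(Ω₁)=-0.000126+0.000039i, Y(Ω₂)=+0.315840-0.235047i
  term(m=+8) = +0.000002-0.000000i   from Y*(Ω₁)=-0.000006+0.000006i, Y(Ω₂)=-0.146021-0.103196i
Σ over m = -0.334615-0.000000i; ×(4π/17) → -0.247347-0.000000i. Real part: -0.247347

-0.247347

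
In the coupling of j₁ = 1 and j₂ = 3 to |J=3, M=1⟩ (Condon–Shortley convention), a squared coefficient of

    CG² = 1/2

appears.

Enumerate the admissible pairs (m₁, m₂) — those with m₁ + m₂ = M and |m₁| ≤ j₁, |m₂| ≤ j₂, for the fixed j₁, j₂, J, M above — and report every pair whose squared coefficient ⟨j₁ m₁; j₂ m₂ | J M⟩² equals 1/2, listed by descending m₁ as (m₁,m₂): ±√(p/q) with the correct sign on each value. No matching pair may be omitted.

Admissible pairs with m₁+m₂ = M = 1: (-1,2), (0,1), (1,0)
  (m₁,m₂)=(1,0): CG² = 1/2, CG = +√(1/2)   ← matches the target
  (m₁,m₂)=(0,1): CG² = 1/12, CG = −√(1/12)
  (m₁,m₂)=(-1,2): CG² = 5/12, CG = −√(5/12)
Pairs with CG² = 1/2: (1,0): +√(1/2)

(1,0): +√(1/2)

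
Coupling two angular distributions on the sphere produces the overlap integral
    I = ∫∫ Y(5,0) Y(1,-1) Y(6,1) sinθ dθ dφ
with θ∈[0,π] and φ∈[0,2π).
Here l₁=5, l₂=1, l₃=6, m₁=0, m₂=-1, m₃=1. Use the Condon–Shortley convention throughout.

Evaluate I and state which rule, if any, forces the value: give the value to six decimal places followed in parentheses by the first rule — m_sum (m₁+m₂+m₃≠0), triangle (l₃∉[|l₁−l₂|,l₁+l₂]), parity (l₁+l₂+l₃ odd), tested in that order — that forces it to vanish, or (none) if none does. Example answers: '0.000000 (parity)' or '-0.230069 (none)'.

Rules hold: Σm=0, L=12 even, 4≤6≤6.
N = 11·3·13 = 429
Δ = 0!·10!·2!/13! = 1/858
Racah Σ t=0..0: t=0:+1/14400 = 1/14400
⇒ 3j(5 1 6; 0 0 0)² = 6/143, sgn +1
Racah Σ t=0..0: t=0:+1/28800 = 1/28800
⇒ 3j(5 1 6; 0 -1 1)² = 7/286, sgn -1
4πI² = N·(3j₀)²·(3jₘ)² = 63/143
I = -1·√(0.440559/4π) = -0.18723944
No selection rule forces the value: the integral is nonzero (none).

-0.187239 (none)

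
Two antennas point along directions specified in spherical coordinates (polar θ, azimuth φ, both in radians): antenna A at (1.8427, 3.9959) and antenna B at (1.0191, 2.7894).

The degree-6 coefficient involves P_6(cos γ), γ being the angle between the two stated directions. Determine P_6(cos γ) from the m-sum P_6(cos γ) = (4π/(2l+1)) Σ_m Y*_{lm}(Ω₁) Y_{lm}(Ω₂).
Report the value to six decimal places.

-0.172039

Summing Y*_{l m}(θ₁,φ₁)·Y_{l m}(θ₂,φ₂) over m ∈ [−6, 6]; prefactor 4π/(2·6+1) = 0.966644:
  term(m=-6) = +0.041036+0.058096i   from Y*(Ω₁)=+0.155050-0.353394i, Y(Ω₂)=-0.095133+0.157860i
  term(m=-5) = -0.141879+0.036331i   from Y*(Ω₁)=-0.159044-0.337085i, Y(Ω₂)=+0.074275-0.385856i
  term(m=-4) = -0.002730+0.023926i   from Y*(Ω₁)=+0.061065+0.017271i, Y(Ω₂)=+0.061214+0.374495i
  term(m=-3) = -0.001413-0.000732i   from Y*(Ω₁)=+0.288850-0.188697i, Y(Ω₂)=-0.002268-0.004015i
  term(m=-2) = -0.009809+0.008753i   from Y*(Ω₁)=+0.005257-0.037901i, Y(Ω₂)=-0.261800-0.222481i
  term(m=-1) = +0.015774+0.041366i   from Y*(Ω₁)=+0.210531+0.241747i, Y(Ω₂)=+0.129626+0.047640i
  term(m=+0) = +0.020065+0.000000i   from Y*(Ω₁)=+0.064924-0.000000i, Y(Ω₂)=+0.309055+0.000000i
  term(m=+1) = +0.015774-0.041366i   from Y*(Ω₁)=-0.210531+0.241747i, Y(Ω₂)=-0.129626+0.047640i
  term(m=+2) = -0.009809-0.008753i   from Y*(Ω₁)=+0.005257+0.037901i, Y(Ω₂)=-0.261800+0.222481i
  term(m=+3) = -0.001413+0.000732i   from Y*(Ω₁)=-0.288850-0.188697i, Y(Ω₂)=+0.002268-0.004015i
  term(m=+4) = -0.002730-0.023926i   from Y*(Ω₁)=+0.061065-0.017271i, Y(Ω₂)=+0.061214-0.374495i
  term(m=+5) = -0.141879-0.036331i   from Y*(Ω₁)=+0.159044-0.337085i, Y(Ω₂)=-0.074275-0.385856i
  term(m=+6) = +0.041036-0.058096i   from Y*(Ω₁)=+0.155050+0.353394i, Y(Ω₂)=-0.095133-0.157860i
Accumulated sum -0.177976+0.000000i; after 4π/(2l+1) scaling, -0.172039+0.000000i ⇒ P_6 = -0.172039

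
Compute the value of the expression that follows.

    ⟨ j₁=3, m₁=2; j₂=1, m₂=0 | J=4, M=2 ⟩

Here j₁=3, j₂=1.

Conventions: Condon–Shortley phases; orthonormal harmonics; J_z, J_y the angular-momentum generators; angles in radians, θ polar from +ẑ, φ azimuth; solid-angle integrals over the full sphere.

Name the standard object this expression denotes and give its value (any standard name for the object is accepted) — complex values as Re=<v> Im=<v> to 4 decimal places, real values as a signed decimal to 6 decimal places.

This is a Clebsch–Gordan (vector-coupling) coefficient.
√[9·0!6!2!/9! · 5!1!1!1!6!2!] = √(43200/7)
  +(−1)^0/∏(0,0,1,1,5,1)! = 1/120  (running 1/120)
⟨..|..⟩ = √(43200/7)·(1/120) = +0.654654

Clebsch–Gordan coefficient, +√(3/7) ≈ +0.654654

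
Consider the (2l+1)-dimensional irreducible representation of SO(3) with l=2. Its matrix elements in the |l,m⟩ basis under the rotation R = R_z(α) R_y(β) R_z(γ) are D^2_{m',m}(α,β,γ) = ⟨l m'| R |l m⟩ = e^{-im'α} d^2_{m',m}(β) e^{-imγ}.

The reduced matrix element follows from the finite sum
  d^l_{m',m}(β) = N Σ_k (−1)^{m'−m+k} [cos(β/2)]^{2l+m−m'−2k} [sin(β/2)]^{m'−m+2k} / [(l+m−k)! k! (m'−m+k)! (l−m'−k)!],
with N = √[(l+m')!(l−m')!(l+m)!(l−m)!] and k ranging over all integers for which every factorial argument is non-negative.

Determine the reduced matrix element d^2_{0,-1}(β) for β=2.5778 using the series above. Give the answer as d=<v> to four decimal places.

d=0.5532

d^2_{0,-1}(β=2.5778) via the finite sum:
Half-angle: c=0.278178, s=0.960530. N=√(2·2·1·6)=4.898979
k: max(0,(-1)−(0))=0 … min(2+(-1),2−(0))=1
  k=0: (−1)^1·4.8990/(2)·0.2782^3·0.9605^1 = -0.050647
  k=1: (−1)^2·4.8990/(2)·0.2782^1·0.9605^3 = +0.603851
d^2_{0,-1}(2.5778) = -0.050647 +0.603851 = +0.553205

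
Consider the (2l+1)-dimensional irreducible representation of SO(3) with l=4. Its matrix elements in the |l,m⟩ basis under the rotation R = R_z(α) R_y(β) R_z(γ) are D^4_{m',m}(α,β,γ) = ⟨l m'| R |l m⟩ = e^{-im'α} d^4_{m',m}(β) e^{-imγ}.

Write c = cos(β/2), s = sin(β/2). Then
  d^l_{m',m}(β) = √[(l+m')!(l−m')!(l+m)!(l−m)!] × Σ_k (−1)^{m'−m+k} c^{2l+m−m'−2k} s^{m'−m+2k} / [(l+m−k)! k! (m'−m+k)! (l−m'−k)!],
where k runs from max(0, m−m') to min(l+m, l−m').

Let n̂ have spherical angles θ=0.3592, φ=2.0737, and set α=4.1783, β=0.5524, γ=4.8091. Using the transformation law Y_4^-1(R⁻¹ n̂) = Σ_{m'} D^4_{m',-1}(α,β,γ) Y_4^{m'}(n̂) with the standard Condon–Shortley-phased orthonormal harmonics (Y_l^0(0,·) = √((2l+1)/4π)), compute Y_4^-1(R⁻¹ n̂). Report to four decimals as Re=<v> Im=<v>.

Re=0.0366 Im=0.1025

Need the full column D^4_{m',-1} for m'=−4..4 at α=4.1783, β=0.5524, γ=4.8091.
cos(β/2)=0.962099, sin(β/2)=0.272702
d^4_{-4,-1}: single k=3 term ⇒ +0.125099;  D = -0.111600+0.056527i
d^4_{-3,-1}: k∈[2..3] ⇒ +0.468127 -0.062683 = +0.405444;  D = +0.026433-0.404581i
d^4_{-2,-1}: k∈[1..3] ⇒ +0.882798 -0.354624 +0.018994 = +0.547168;  D = +0.451804+0.308651i
d^4_{-1,-1}: k∈[0..3] ⇒ +0.734103 -0.884676 +0.142151 -0.003807 = -0.012229;  D = +0.011078-0.005180i
d^4_{0,-1}: k∈[0..3] ⇒ -0.930551 +0.448567 -0.036038 +0.000483 = -0.517539;  D = -0.049974+0.515121i
d^4_{1,-1}: k∈[0..3] ⇒ +0.589784 -0.142151 +0.005710 -0.000031 = +0.453313;  D = +0.366075+0.267360i
d^4_{2,-1}: k∈[0..2] ⇒ -0.236416 +0.028491 -0.000458 = -0.208383;  D = +0.191451-0.082280i
d^4_{3,-1}: k∈[0..1] ⇒ +0.062683 -0.003022 = +0.059661;  D = +0.007627-0.059172i
d^4_{4,-1}: single k=0 term ⇒ -0.010051;  D = -0.007926-0.006180i
Y_4^{m'}(θ=0.3592,φ=2.0737) and Σ D·Y over m':
  (-0.1116+0.0565i)·(-0.0029-0.0061i)  (+0.0264-0.4046i)·(+0.0508+0.0032i)  (+0.4518+0.3087i)·(-0.1136+0.1793i)  (+0.0111-0.0052i)·(-0.2352-0.4277i)  (-0.0500+0.5151i)·(+0.3799+0.0000i)  (+0.3661+0.2674i)·(+0.2352-0.4277i)  (+0.1915-0.0823i)·(-0.1136-0.1793i)  (+0.0076-0.0592i)·(-0.0508+0.0032i)  (-0.0079-0.0062i)·(-0.0029+0.0061i)
Y_4^-1(R⁻¹ n̂) = +0.036603+0.102536i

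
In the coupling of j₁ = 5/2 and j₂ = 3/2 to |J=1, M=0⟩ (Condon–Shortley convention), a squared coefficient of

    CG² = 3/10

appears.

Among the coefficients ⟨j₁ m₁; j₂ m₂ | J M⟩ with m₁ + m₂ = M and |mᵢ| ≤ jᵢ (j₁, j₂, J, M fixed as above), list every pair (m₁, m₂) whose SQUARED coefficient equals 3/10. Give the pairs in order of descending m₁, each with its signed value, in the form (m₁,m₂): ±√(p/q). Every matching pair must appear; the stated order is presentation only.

Admissible pairs with m₁+m₂ = M = 0: (-3/2,3/2), (-1/2,1/2), (1/2,-1/2), (3/2,-3/2)
  (m₁,m₂)=(3/2,-3/2): CG² = 1/5, CG = +√(1/5)
  (m₁,m₂)=(1/2,-1/2): CG² = 3/10, CG = −√(3/10)   ← matches the target
  (m₁,m₂)=(-1/2,1/2): CG² = 3/10, CG = +√(3/10)   ← matches the target
  (m₁,m₂)=(-3/2,3/2): CG² = 1/5, CG = −√(1/5)
Pairs with CG² = 3/10: (1/2,-1/2): −√(3/10); (-1/2,1/2): +√(3/10)

(1/2,-1/2): −√(3/10); (-1/2,1/2): +√(3/10)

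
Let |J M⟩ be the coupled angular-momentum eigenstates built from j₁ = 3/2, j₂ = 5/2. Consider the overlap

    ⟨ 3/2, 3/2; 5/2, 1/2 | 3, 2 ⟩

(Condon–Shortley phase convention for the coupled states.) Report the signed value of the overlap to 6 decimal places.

√[7·1!2!4!/8! · 3!0!3!2!5!1!] = √(72)
  +(−1)^0/∏(0,1,0,3,2,1)! = 1/12  (running 1/12)
⟨..|..⟩ = √(72)·(1/12) = +0.707107

+√(1/2) ≈ +0.707107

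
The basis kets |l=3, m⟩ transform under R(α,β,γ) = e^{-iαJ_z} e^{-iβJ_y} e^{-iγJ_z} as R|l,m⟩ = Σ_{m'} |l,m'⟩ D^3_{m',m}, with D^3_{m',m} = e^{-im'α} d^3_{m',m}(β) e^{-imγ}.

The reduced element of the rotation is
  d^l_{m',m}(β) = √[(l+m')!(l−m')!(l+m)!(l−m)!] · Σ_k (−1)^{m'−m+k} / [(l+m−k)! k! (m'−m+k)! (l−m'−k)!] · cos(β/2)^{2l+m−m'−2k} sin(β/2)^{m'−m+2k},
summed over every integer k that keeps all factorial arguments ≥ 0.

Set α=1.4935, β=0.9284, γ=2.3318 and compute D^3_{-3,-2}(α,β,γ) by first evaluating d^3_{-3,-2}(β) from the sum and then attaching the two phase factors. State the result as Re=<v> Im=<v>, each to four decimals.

Split into d^3_{-3,-2}(β=0.9284) × two z-phases.
With c≡cos(β/2)=0.894180 and s≡sin(β/2)=0.447708, N=[1·720·1·120]^{1/2}=293.938769
The bounds max(0,m−m')=1 and min(l+m,l−m')=1 give 1 term
  k=1: (−1)^0·293.9388/(120)·0.8942^5·0.4477^1 = +0.626895
d^3_{-3,-2}(0.9284) = +0.626895
Phases: e^{-i·(-3)·1.4935}=-0.229816-0.973234i, e^{-i·(-2)·2.3318}=-0.048770-0.998810i ⇒ D=-0.602363+0.173654i

Re=-0.6024 Im=0.1737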